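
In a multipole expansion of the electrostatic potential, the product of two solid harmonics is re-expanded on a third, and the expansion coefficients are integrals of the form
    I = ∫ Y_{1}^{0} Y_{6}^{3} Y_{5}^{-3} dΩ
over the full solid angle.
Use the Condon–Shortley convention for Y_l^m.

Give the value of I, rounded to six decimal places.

-0.212310

Rules hold: Σm=0, L=12 even, 5≤5≤7.
N = 3·13·11 = 429
Δ = 2!·0!·10!/13! = 1/858
Racah Σ t=1..1: t=1:−1/14400 = -1/14400
⇒ 3j(1 6 5; 0 0 0)² = 6/143, sgn +1
Racah Σ t=1..1: t=1:−1/80640 = -1/80640
⇒ 3j(1 6 5; 0 3 -3)² = 9/286, sgn -1
4πI² = N·(3j₀)²·(3jₘ)² = 81/143
I = -1·√(0.566434/4π) = -0.21230956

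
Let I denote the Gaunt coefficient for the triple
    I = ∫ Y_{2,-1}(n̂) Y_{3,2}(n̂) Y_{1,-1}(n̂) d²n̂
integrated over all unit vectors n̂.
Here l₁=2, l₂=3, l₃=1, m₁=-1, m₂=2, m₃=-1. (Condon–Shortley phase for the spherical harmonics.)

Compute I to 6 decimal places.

0.261169

Checks pass: Σm=0; 6 even; l₃=1∈[1,5].
(2·2+1)(2·3+1)(2·1+1) = 105
Δ: 4! 0! 2! / 7! → 1/105
sum: t=2:+1/4 = 1/4
3j²(2 3 1; 0 0 0) = Δ·Π!·Σ² = 3/35  (sign -1)
sum: t=3:−1/12 = -1/12
3j²(2 3 1; -1 2 -1) = Δ·Π!·Σ² = 2/21  (sign -1)
combine: 4πI² = 105·3/35·2/21 = 6/7
take √, sign +1: I = 0.26116903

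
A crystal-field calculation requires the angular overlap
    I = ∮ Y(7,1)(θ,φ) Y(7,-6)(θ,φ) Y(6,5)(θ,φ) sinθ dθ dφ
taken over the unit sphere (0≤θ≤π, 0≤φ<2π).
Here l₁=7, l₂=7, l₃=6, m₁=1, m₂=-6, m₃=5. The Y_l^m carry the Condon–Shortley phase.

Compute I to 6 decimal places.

m-sum 0 ✓  L=20 even ✓  0≤6≤14 ✓
Π(2lᵢ+1) = 15×15×13 = 2925
triangle coeff Δ(7,7,6) = 1/2444321880
Σ_t [1,7]: t=1:−1/2612736000 t=2:+1/20736000 t=3:−1/1658880 t=4:+1/746496 t=5:−1/1658880 t=6:+1/20736000 t=7:−1/2612736000 = 1/4354560
(3j)²=1000/138567 [(7 7 6; 0 0 0)], sign=+1
Σ_t [0,1]: t=0:+1/3483648000 t=1:−1/435456000 = -1/497664000
(3j)²=77/6460 [(7 7 6; 1 -6 5)], sign=+1
⇒ 4πI² = 26250/104329
I = (+1)√(26250/104329/(4π)) = 0.14150025

0.141500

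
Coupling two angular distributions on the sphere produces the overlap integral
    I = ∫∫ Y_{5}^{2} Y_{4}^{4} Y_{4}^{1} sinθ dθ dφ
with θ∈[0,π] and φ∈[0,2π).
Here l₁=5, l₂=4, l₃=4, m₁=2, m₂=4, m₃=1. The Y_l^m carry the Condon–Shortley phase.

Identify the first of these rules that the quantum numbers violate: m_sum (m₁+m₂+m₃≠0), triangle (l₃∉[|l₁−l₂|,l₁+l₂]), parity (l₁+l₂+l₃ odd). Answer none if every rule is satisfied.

m_sum

m₁+m₂+m₃ = 2 + 4 + 1 = 7  ✗
triangle: |5−4|=1 ≤ l₃=4 ≤ 5+4=9
parity: l₁+l₂+l₃ = 13 is odd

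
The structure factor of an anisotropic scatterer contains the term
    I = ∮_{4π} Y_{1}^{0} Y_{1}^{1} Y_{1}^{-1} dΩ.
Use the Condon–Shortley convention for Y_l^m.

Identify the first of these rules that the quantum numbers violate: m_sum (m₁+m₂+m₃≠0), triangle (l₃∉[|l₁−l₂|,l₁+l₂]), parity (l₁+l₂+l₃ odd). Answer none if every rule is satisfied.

parity

azimuthal sum: 0 + 1 − 1 = 0  ✓
0 ≤ 1 ≤ 2 (triangle on l)  ✓
L = 1 + 1 + 1 = 3 (odd)  ✗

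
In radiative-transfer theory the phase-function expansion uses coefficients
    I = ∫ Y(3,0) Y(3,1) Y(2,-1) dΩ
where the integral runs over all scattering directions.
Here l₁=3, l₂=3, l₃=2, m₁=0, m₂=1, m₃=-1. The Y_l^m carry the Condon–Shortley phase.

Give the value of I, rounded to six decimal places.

m-sum 0 ✓  L=8 even ✓  0≤2≤6 ✓
Π(2lᵢ+1) = 7×7×5 = 245
triangle coeff Δ(3,3,2) = 1/3780
Σ_t [1,3]: t=1:−1/24 t=2:+1/4 t=3:−1/24 = 1/6
(3j)²=4/105 [(3 3 2; 0 0 0)], sign=+1
Σ_t [2,3]: t=2:+1/8 t=3:−1/12 = 1/24
(3j)²=1/210 [(3 3 2; 0 1 -1)], sign=-1
⇒ 4πI² = 2/45
I = (-1)√(2/45/(4π)) = -0.05947080

-0.059471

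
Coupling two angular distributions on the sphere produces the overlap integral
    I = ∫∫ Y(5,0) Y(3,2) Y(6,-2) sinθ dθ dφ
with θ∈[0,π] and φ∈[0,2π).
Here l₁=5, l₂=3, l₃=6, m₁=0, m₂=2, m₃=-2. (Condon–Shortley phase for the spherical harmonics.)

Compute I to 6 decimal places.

-0.077843

Checks pass: Σm=0; 14 even; l₃=6∈[2,8].
(2·5+1)(2·3+1)(2·6+1) = 1001
Δ: 2! 8! 4! / 15! → 1/675675
sum: t=0:+1/8640 t=1:−1/2304 t=2:+1/8640 = -7/34560
3j²(5 3 6; 0 0 0) = Δ·Π!·Σ² = 7/429  (sign -1)
sum: t=1:−1/13824 t=2:+1/8640 = 1/23040
3j²(5 3 6; 0 2 -2) = Δ·Π!·Σ² = 2/429  (sign +1)
combine: 4πI² = 1001·7/429·2/429 = 98/1287
take √, sign -1: I = -0.07784287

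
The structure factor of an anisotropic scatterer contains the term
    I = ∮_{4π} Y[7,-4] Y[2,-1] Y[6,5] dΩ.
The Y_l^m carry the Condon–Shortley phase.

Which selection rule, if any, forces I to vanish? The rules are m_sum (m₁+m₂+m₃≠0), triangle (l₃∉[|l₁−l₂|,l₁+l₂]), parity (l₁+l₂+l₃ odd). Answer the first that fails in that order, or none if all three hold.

parity

m₁+m₂+m₃ = -4 − 1 + 5 = 0  ✓
triangle: |7−2|=5 ≤ l₃=6 ≤ 7+2=9  ✓
parity: l₁+l₂+l₃ = 15 is odd  ✗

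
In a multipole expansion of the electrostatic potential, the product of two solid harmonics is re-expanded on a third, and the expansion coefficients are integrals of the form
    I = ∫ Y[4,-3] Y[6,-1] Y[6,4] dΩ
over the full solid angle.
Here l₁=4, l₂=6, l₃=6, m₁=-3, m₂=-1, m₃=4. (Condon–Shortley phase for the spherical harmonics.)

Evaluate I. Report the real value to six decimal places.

Rules hold: Σm=0, L=16 even, 2≤6≤10.
N = 9·13·13 = 1521
Δ = 4!·4!·8!/17! = 1/15315300
Racah Σ t=0..4: t=0:+1/829440 t=1:−1/25920 t=2:+1/9216 t=3:−1/25920 t=4:+1/829440 = 7/207360
⇒ 3j(4 6 6; 0 0 0)² = 28/2431, sgn +1
Racah Σ t=3..4: t=3:−1/207360 t=4:+1/725760 = -1/290304
⇒ 3j(4 6 6; -3 -1 4)² = 125/7293, sgn -1
4πI² = N·(3j₀)²·(3jₘ)² = 10500/34969
I = -1·√(0.300266/4π) = -0.15457815

-0.154578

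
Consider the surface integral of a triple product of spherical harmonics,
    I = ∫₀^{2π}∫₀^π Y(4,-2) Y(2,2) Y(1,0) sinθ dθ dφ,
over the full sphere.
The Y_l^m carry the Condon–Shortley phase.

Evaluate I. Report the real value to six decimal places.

triangle: need 2≤l₃≤6, have 1; I=0

0.000000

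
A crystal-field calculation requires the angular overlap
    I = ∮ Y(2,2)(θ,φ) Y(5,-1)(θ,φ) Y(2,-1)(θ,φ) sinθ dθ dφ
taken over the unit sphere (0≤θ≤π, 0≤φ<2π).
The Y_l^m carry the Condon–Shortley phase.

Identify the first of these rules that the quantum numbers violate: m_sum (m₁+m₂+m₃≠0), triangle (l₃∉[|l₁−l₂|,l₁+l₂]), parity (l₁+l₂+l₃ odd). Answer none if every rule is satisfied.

triangle

Σmᵢ = 0  ✓
l₃∈[|l₁−l₂|,l₁+l₂]=[3,7], have l₃=2  ✗
Σlᵢ = 9 ⇒ odd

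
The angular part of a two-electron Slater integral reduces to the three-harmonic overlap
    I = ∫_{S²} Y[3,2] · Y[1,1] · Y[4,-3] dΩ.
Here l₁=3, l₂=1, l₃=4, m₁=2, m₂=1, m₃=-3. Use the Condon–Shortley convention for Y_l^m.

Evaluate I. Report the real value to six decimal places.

m-sum 0 ✓  L=8 even ✓  2≤4≤4 ✓
Π(2lᵢ+1) = 7×3×9 = 189
triangle coeff Δ(3,1,4) = 1/252
Σ_t [0,0]: t=0:+1/36 = 1/36
(3j)²=4/63 [(3 1 4; 0 0 0)], sign=+1
Σ_t [0,0]: t=0:+1/240 = 1/240
(3j)²=1/12 [(3 1 4; 2 1 -3)], sign=-1
⇒ 4πI² = 1/1
I = (-1)√(1/1/(4π)) = -0.28209479

-0.282095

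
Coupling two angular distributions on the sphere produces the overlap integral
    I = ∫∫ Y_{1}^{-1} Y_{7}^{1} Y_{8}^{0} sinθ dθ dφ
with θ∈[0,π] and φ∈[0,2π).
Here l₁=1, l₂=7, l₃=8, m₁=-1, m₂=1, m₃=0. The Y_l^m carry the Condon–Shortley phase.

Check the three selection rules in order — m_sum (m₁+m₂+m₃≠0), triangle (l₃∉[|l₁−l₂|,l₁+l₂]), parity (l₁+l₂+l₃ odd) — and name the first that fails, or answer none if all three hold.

none

m₁+m₂+m₃ = -1 + 1 + 0 = 0  ✓
triangle: |1−7|=6 ≤ l₃=8 ≤ 1+7=8  ✓
parity: l₁+l₂+l₃ = 16 is even  ✓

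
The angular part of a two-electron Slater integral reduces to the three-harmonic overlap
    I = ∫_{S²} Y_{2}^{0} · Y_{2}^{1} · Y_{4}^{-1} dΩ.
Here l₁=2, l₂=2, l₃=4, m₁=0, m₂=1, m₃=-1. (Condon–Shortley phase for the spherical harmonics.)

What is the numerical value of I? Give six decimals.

-0.220728

Checks pass: Σm=0; 8 even; l₃=4∈[0,4].
(2·2+1)(2·2+1)(2·4+1) = 225
Δ: 0! 4! 4! / 9! → 1/630
sum: t=0:+1/16 = 1/16
3j²(2 2 4; 0 0 0) = Δ·Π!·Σ² = 2/35  (sign +1)
sum: t=0:+1/24 = 1/24
3j²(2 2 4; 0 1 -1) = Δ·Π!·Σ² = 1/21  (sign -1)
combine: 4πI² = 225·2/35·1/21 = 30/49
take √, sign -1: I = -0.22072812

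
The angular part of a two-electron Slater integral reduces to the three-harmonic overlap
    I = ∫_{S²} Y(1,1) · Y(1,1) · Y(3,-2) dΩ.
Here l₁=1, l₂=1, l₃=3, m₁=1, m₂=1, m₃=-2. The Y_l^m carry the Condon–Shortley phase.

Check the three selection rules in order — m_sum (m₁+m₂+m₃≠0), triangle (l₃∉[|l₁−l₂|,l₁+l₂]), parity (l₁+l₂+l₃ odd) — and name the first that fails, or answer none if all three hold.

triangle

Σmᵢ = 0  ✓
l₃∈[|l₁−l₂|,l₁+l₂]=[0,2], have l₃=3  ✗
Σlᵢ = 5 ⇒ odd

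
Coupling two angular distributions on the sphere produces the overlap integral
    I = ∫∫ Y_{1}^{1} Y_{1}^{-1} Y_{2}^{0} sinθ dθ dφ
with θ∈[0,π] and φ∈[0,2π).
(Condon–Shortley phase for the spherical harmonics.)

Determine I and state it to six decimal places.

Checks pass: Σm=0; 4 even; l₃=2∈[0,2].
(2·1+1)(2·1+1)(2·2+1) = 45
Δ: 0! 2! 2! / 5! → 1/30
sum: t=0:+1/1 = 1/1
3j²(1 1 2; 0 0 0) = Δ·Π!·Σ² = 2/15  (sign +1)
sum: t=0:+1/4 = 1/4
3j²(1 1 2; 1 -1 0) = Δ·Π!·Σ² = 1/30  (sign +1)
combine: 4πI² = 45·2/15·1/30 = 1/5
take √, sign +1: I = 0.12615663

0.126157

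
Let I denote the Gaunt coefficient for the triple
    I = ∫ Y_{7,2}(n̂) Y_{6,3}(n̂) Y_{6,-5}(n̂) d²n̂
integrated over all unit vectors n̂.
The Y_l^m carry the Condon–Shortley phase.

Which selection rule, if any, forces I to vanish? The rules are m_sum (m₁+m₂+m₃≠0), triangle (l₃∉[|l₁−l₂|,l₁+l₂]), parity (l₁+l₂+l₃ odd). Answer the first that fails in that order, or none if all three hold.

parity

Σmᵢ = 0  ✓
l₃∈[|l₁−l₂|,l₁+l₂]=[1,13], have l₃=6  ✓
Σlᵢ = 19 ⇒ odd  ✗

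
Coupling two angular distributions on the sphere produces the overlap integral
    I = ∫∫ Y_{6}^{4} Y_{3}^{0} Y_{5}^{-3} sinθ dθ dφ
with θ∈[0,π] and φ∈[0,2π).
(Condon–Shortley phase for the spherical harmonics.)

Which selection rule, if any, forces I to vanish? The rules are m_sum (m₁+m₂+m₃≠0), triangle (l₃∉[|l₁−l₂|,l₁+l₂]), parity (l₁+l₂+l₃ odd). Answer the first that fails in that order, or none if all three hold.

azimuthal sum: 4 + 0 − 3 = 1  ✗
3 ≤ 5 ≤ 9 (triangle on l)
L = 6 + 3 + 5 = 14 (even)

m_sum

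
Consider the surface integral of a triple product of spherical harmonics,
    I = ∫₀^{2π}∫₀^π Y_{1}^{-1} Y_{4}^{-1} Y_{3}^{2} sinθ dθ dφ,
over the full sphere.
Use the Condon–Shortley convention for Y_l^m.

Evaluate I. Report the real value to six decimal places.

-0.106622

m-sum 0 ✓  L=8 even ✓  3≤3≤5 ✓
Π(2lᵢ+1) = 3×9×7 = 189
triangle coeff Δ(1,4,3) = 1/252
Σ_t [1,1]: t=1:−1/36 = -1/36
(3j)²=4/63 [(1 4 3; 0 0 0)], sign=+1
Σ_t [2,2]: t=2:+1/240 = 1/240
(3j)²=1/84 [(1 4 3; -1 -1 2)], sign=-1
⇒ 4πI² = 1/7
I = (-1)√(1/7/(4π)) = -0.10662181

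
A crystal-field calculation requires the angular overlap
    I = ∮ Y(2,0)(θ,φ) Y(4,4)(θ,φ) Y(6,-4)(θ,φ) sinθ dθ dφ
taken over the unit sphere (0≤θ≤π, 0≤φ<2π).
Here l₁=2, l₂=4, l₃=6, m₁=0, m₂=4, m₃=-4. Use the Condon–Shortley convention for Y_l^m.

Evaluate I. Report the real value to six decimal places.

0.106690

m-sum 0 ✓  L=12 even ✓  2≤6≤6 ✓
Π(2lᵢ+1) = 5×9×13 = 585
triangle coeff Δ(2,4,6) = 1/6435
Σ_t [0,0]: t=0:+1/2304 = 1/2304
(3j)²=5/143 [(2 4 6; 0 0 0)], sign=+1
Σ_t [0,0]: t=0:+1/161280 = 1/161280
(3j)²=1/143 [(2 4 6; 0 4 -4)], sign=+1
⇒ 4πI² = 225/1573
I = (+1)√(225/1573/(4π)) = 0.10668957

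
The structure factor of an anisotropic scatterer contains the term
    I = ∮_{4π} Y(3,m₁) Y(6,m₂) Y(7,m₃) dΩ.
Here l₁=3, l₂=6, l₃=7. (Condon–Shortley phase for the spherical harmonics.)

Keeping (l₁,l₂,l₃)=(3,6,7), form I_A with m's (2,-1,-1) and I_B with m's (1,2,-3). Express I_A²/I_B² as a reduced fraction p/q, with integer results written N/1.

l's match ⇒ only the (l;m) 3-j factors differ between A and B.
A: triangle coeff Δ(3,6,7) = 1/2042040; Σ_t [0,1]: t=0:+1/172800 t=1:−1/414720 = 7/2073600; (3j)²=343/29172 [(3 6 7; 2 -1 -1)], sign=+1
B: triangle coeff Δ(3,6,7) = 1/2042040; Σ_t [0,2]: t=0:+1/645120 t=1:−1/181440 t=2:+1/829440 = -1/362880; (3j)²=256/17017 [(3 6 7; 1 2 -3)], sign=-1
I_A²/I_B² = (343/29172)/(256/17017) = 2401/3072

2401/3072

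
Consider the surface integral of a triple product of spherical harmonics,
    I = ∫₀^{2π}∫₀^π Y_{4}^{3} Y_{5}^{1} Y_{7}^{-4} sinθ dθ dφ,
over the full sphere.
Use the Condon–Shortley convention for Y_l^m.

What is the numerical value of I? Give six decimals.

m-sum 0 ✓  L=16 even ✓  1≤7≤9 ✓
Π(2lᵢ+1) = 9×11×15 = 1485
triangle coeff Δ(4,5,7) = 1/6126120
Σ_t [0,2]: t=0:+1/69120 t=1:−1/20736 t=2:+1/69120 = -1/51840
(3j)²=280/21879 [(4 5 7; 0 0 0)], sign=+1
Σ_t [0,1]: t=0:+1/345600 t=1:−1/518400 = 1/1036800
(3j)²=7/2210 [(4 5 7; 3 1 -4)], sign=-1
⇒ 4πI² = 2940/48841
I = (-1)√(2940/48841/(4π)) = -0.06921121

-0.069211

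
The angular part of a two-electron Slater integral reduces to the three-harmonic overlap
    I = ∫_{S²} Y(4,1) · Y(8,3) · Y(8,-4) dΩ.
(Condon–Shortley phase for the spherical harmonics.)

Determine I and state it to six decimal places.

0.124623

Rules hold: Σm=0, L=20 even, 4≤8≤12.
N = 9·17·17 = 2601
Δ = 4!·4!·12!/21! = 1/185175900
Racah Σ t=0..4: t=0:+1/557383680 t=1:−1/21772800 t=2:+1/8294400 t=3:−1/21772800 t=4:+1/557383680 = 1/30965760
⇒ 3j(4 8 8; 0 0 0)² = 36/4199, sgn +1
Racah Σ t=0..3: t=0:+1/5748019200 t=1:−1/174182400 t=2:+1/52254720 t=3:−1/139345920 = 7/1094860800
⇒ 3j(4 8 8; 1 3 -4)² = 147/16796, sgn +1
4πI² = N·(3j₀)²·(3jₘ)² = 11907/61009
I = +1·√(0.195168/4π) = 0.12462331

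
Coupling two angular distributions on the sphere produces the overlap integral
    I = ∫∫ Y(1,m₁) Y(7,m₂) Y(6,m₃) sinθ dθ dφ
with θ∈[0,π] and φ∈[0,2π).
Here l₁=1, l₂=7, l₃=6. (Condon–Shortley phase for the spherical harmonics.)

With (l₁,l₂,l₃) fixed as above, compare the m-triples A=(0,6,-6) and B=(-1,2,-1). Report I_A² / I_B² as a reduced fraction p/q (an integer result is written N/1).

Shared (l₁,l₂,l₃)=(1,7,6): N and (l;000)² cancel in I_A²/I_B².
A: Δ = 2!·0!·12!/15! = 1/1365; Racah Σ t=1..1: t=1:−1/479001600 = -1/479001600; ⇒ 3j(1 7 6; 0 6 -6)² = 1/105, sgn -1
B: Δ = 2!·0!·12!/15! = 1/1365; Racah Σ t=2..2: t=2:+1/1209600 = 1/1209600; ⇒ 3j(1 7 6; -1 2 -1)² = 12/455, sgn -1
I_A²/I_B² = (1/105)/(12/455) = 13/36

13/36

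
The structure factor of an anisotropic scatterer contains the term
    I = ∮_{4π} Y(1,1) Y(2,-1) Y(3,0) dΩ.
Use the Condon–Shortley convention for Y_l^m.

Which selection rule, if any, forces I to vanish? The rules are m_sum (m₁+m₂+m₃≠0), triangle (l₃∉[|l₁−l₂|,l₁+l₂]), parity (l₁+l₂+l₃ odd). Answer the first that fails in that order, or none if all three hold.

none

azimuthal sum: 1 − 1 + 0 = 0  ✓
1 ≤ 3 ≤ 3 (triangle on l)  ✓
L = 1 + 2 + 3 = 6 (even)  ✓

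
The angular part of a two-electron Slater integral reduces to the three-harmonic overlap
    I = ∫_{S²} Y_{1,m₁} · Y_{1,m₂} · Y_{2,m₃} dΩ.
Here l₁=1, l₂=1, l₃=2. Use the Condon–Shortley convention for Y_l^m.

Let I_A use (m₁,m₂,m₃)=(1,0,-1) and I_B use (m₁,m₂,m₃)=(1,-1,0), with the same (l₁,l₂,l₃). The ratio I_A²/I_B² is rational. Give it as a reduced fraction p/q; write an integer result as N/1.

3/1

Same 1,1,2: normalisation and zero-m 3j drop out of the ratio.
A: Δ: 0! 2! 2! / 5! → 1/30; sum: t=0:+1/2 = 1/2; 3j²(1 1 2; 1 0 -1) = Δ·Π!·Σ² = 1/10  (sign -1)
B: Δ: 0! 2! 2! / 5! → 1/30; sum: t=0:+1/4 = 1/4; 3j²(1 1 2; 1 -1 0) = Δ·Π!·Σ² = 1/30  (sign +1)
I_A²/I_B² = (1/10)/(1/30) = 3/1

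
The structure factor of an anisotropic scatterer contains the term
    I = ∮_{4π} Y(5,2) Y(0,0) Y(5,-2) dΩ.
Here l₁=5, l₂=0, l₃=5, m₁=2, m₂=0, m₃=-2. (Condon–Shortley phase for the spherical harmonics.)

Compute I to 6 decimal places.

0.282095

Rules hold: Σm=0, L=10 even, 5≤5≤5.
N = 11·1·11 = 121
Δ = 0!·10!·0!/11! = 1/11
Racah Σ t=0..0: t=0:+1/14400 = 1/14400
⇒ 3j(5 0 5; 0 0 0)² = 1/11, sgn -1
Racah Σ t=0..0: t=0:+1/30240 = 1/30240
⇒ 3j(5 0 5; 2 0 -2)² = 1/11, sgn -1
4πI² = N·(3j₀)²·(3jₘ)² = 1/1
I = +1·√(1/4π) = 0.28209479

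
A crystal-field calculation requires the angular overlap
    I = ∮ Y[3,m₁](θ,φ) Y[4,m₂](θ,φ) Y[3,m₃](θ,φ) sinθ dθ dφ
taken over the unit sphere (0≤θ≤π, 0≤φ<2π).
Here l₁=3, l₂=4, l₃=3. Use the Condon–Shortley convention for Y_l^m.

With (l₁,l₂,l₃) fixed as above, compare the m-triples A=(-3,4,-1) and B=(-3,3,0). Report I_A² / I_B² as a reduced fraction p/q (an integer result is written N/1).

2/3

l's match ⇒ only the (l;m) 3-j factors differ between A and B.
A: triangle coeff Δ(3,4,3) = 1/34650; Σ_t [4,4]: t=4:+1/1152 = 1/1152; (3j)²=1/33 [(3 4 3; -3 4 -1)], sign=+1
B: triangle coeff Δ(3,4,3) = 1/34650; Σ_t [4,4]: t=4:+1/288 = 1/288; (3j)²=1/22 [(3 4 3; -3 3 0)], sign=-1
I_A²/I_B² = (1/33)/(1/22) = 2/3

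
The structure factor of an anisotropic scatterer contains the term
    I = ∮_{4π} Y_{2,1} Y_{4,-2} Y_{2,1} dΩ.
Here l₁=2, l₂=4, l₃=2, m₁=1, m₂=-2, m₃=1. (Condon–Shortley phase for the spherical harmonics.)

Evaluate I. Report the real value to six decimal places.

Rules hold: Σm=0, L=8 even, 2≤2≤6.
N = 5·9·5 = 225
Δ = 4!·0!·4!/9! = 1/630
Racah Σ t=2..2: t=2:+1/16 = 1/16
⇒ 3j(2 4 2; 0 0 0)² = 2/35, sgn +1
Racah Σ t=1..1: t=1:−1/36 = -1/36
⇒ 3j(2 4 2; 1 -2 1)² = 4/63, sgn +1
4πI² = N·(3j₀)²·(3jₘ)² = 40/49
I = +1·√(0.816327/4π) = 0.25487487

0.254875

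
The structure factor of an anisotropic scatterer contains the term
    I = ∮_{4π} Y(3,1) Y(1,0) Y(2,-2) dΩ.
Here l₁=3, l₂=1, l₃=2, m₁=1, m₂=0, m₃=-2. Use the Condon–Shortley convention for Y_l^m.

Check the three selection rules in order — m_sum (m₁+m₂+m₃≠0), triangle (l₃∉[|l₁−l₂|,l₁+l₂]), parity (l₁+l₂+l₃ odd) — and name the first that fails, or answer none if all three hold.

Σmᵢ = -1  ✗
l₃∈[|l₁−l₂|,l₁+l₂]=[2,4], have l₃=2
Σlᵢ = 6 ⇒ even

m_sum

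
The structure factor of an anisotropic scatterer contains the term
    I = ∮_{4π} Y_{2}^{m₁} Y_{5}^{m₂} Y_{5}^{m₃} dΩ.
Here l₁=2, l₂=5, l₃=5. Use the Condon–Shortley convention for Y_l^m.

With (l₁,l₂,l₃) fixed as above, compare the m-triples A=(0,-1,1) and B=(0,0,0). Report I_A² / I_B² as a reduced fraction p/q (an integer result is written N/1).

81/100

Shared (l₁,l₂,l₃)=(2,5,5): N and (l;000)² cancel in I_A²/I_B².
A: Δ = 2!·2!·8!/13! = 1/38610; Racah Σ t=0..2: t=0:+1/2304 t=1:−1/720 t=2:+1/5760 = -1/1280; ⇒ 3j(2 5 5; 0 -1 1)² = 27/1430, sgn -1
B: Δ = 2!·2!·8!/13! = 1/38610; Racah Σ t=0..2: t=0:+1/2880 t=1:−1/576 t=2:+1/2880 = -1/960; ⇒ 3j(2 5 5; 0 0 0)² = 10/429, sgn +1
I_A²/I_B² = (27/1430)/(10/429) = 81/100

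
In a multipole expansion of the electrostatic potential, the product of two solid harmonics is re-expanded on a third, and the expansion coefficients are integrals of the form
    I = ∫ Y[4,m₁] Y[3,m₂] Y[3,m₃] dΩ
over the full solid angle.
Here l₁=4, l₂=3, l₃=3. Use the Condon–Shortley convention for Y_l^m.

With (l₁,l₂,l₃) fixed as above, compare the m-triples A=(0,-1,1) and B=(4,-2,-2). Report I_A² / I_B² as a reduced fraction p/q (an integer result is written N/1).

1/70

Shared (l₁,l₂,l₃)=(4,3,3): N and (l;000)² cancel in I_A²/I_B².
A: Δ = 4!·4!·2!/11! = 1/34650; Racah Σ t=0..2: t=0:+1/1152 t=1:−1/36 t=2:+1/32 = 5/1152; ⇒ 3j(4 3 3; 0 -1 1)² = 1/1386, sgn +1
B: Δ = 4!·4!·2!/11! = 1/34650; Racah Σ t=0..0: t=0:+1/576 = 1/576; ⇒ 3j(4 3 3; 4 -2 -2)² = 5/99, sgn -1
I_A²/I_B² = (1/1386)/(5/99) = 1/70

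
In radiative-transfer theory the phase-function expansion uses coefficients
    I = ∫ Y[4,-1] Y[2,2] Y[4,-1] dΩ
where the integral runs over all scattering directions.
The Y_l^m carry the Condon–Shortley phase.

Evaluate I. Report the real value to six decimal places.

Rules hold: Σm=0, L=10 even, 2≤4≤6.
N = 9·5·9 = 405
Δ = 2!·6!·2!/11! = 1/13860
Racah Σ t=0..2: t=0:+1/192 t=1:−1/36 t=2:+1/192 = -5/288
⇒ 3j(4 2 4; 0 0 0)² = 20/693, sgn -1
Racah Σ t=2..2: t=2:+1/144 = 1/144
⇒ 3j(4 2 4; -1 2 -1)² = 10/231, sgn -1
4πI² = N·(3j₀)²·(3jₘ)² = 3000/5929
I = +1·√(0.505988/4π) = 0.20066192

0.200662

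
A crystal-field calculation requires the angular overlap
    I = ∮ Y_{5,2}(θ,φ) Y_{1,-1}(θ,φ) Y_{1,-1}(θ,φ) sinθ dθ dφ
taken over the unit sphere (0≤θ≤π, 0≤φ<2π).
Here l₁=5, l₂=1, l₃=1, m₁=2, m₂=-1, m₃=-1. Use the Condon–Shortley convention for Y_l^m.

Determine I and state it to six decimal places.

|5−1|≤1≤5+1 violated ⇒ I = 0

0.000000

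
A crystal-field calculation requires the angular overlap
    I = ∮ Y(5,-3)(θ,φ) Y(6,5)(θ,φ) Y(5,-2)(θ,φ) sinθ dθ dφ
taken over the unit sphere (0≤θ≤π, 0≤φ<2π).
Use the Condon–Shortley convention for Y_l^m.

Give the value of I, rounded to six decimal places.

Rules hold: Σm=0, L=16 even, 1≤5≤11.
N = 11·13·11 = 1573
Δ = 6!·4!·6!/17! = 1/28588560
Racah Σ t=1..5: t=1:−1/345600 t=2:+1/13824 t=3:−1/5184 t=4:+1/13824 t=5:−1/345600 = -7/129600
⇒ 3j(5 6 5; 0 0 0)² = 80/7293, sgn +1
Racah Σ t=5..6: t=5:−1/518400 t=6:+1/345600 = 1/1036800
⇒ 3j(5 6 5; -3 5 -2)² = 7/2210, sgn -1
4πI² = N·(3j₀)²·(3jₘ)² = 616/11271
I = -1·√(0.0546535/4π) = -0.06594839

-0.065948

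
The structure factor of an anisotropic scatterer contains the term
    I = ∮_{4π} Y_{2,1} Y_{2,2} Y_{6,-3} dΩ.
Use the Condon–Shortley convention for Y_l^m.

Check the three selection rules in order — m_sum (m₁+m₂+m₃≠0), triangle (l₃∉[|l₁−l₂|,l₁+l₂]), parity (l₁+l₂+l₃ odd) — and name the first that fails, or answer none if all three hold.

azimuthal sum: 1 + 2 − 3 = 0  ✓
0 ≤ 6 ≤ 4 (triangle on l)  ✗
L = 2 + 2 + 6 = 10 (even)

triangle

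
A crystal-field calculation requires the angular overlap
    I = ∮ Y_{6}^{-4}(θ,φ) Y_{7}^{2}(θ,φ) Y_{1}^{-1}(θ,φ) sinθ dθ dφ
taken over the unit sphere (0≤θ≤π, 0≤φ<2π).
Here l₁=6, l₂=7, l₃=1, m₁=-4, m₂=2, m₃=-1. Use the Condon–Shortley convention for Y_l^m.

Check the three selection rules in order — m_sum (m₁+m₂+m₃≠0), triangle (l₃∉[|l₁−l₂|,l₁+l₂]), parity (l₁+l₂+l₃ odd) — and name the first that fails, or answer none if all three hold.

m_sum

Σmᵢ = -3  ✗
l₃∈[|l₁−l₂|,l₁+l₂]=[1,13], have l₃=1
Σlᵢ = 14 ⇒ even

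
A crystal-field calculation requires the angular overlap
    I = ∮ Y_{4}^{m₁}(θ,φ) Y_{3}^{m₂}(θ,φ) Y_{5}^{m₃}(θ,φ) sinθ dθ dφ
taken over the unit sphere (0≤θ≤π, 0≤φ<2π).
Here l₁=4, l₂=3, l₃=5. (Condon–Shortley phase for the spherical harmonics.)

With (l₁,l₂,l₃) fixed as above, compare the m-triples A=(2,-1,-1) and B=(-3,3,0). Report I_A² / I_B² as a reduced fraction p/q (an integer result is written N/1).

1849/1575

Same 4,3,5: normalisation and zero-m 3j drop out of the ratio.
A: Δ: 2! 6! 4! / 13! → 1/180180; sum: t=0:+1/384 t=1:−1/720 t=2:+1/34560 = 43/34560; 3j²(4 3 5; 2 -1 -1) = Δ·Π!·Σ² = 1849/180180  (sign +1)
B: Δ: 2! 6! 4! / 13! → 1/180180; sum: t=2:+1/5760 = 1/5760; 3j²(4 3 5; -3 3 0) = Δ·Π!·Σ² = 5/572  (sign -1)
I_A²/I_B² = (1849/180180)/(5/572) = 1849/1575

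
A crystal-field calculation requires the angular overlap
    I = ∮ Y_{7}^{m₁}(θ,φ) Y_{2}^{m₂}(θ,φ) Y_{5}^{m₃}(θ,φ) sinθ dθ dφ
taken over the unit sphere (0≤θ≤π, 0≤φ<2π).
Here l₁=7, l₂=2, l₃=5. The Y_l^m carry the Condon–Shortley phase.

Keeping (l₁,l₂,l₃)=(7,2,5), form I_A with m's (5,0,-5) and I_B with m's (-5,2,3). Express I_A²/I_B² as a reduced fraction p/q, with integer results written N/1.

2/15

l's match ⇒ only the (l;m) 3-j factors differ between A and B.
A: triangle coeff Δ(7,2,5) = 1/15015; Σ_t [2,2]: t=2:+1/14515200 = 1/14515200; (3j)²=2/455 [(7 2 5; 5 0 -5)], sign=+1
B: triangle coeff Δ(7,2,5) = 1/15015; Σ_t [4,4]: t=4:+1/1935360 = 1/1935360; (3j)²=3/91 [(7 2 5; -5 2 3)], sign=+1
I_A²/I_B² = (2/455)/(3/91) = 2/15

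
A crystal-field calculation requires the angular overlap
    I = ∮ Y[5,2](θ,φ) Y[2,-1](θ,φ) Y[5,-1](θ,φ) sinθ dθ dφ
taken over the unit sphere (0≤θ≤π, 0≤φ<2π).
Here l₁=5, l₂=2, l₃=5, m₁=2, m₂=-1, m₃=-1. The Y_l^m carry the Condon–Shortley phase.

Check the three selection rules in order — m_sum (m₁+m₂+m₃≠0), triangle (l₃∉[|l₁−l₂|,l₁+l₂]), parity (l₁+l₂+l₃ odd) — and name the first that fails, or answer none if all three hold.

Σmᵢ = 0  ✓
l₃∈[|l₁−l₂|,l₁+l₂]=[3,7], have l₃=5  ✓
Σlᵢ = 12 ⇒ even  ✓

none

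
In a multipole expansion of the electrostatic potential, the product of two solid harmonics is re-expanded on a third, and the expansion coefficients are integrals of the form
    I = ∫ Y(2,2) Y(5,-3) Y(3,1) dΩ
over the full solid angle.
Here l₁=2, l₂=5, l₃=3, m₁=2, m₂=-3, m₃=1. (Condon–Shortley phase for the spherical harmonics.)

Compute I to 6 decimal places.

-0.200476

Rules hold: Σm=0, L=10 even, 3≤3≤7.
N = 5·11·7 = 385
Δ = 4!·0!·6!/11! = 1/2310
Racah Σ t=2..2: t=2:+1/144 = 1/144
⇒ 3j(2 5 3; 0 0 0)² = 10/231, sgn -1
Racah Σ t=0..0: t=0:+1/1152 = 1/1152
⇒ 3j(2 5 3; 2 -3 1)² = 1/33, sgn +1
4πI² = N·(3j₀)²·(3jₘ)² = 50/99
I = -1·√(0.505051/4π) = -0.20047604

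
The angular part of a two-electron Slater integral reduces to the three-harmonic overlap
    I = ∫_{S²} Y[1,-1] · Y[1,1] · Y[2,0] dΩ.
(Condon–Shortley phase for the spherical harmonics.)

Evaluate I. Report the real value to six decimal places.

Checks pass: Σm=0; 4 even; l₃=2∈[0,2].
(2·1+1)(2·1+1)(2·2+1) = 45
Δ: 0! 2! 2! / 5! → 1/30
sum: t=0:+1/1 = 1/1
3j²(1 1 2; 0 0 0) = Δ·Π!·Σ² = 2/15  (sign +1)
sum: t=0:+1/4 = 1/4
3j²(1 1 2; -1 1 0) = Δ·Π!·Σ² = 1/30  (sign +1)
combine: 4πI² = 45·2/15·1/30 = 1/5
take √, sign +1: I = 0.12615663

0.126157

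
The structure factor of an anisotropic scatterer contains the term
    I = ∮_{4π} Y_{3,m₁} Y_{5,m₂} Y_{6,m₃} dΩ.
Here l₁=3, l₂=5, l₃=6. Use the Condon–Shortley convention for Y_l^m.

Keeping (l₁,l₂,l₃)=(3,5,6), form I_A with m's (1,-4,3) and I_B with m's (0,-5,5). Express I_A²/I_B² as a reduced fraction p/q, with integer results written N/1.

Same 3,5,6: normalisation and zero-m 3j drop out of the ratio.
A: Δ: 2! 4! 8! / 15! → 1/675675; sum: t=0:+1/40320 t=1:−1/241920 = 1/48384; 3j²(3 5 6; 1 -4 3) = Δ·Π!·Σ² = 24/1001  (sign -1)
B: Δ: 2! 4! 8! / 15! → 1/675675; sum: t=0:+1/483840 = 1/483840; 3j²(3 5 6; 0 -5 5) = Δ·Π!·Σ² = 3/91  (sign -1)
I_A²/I_B² = (24/1001)/(3/91) = 8/11

8/11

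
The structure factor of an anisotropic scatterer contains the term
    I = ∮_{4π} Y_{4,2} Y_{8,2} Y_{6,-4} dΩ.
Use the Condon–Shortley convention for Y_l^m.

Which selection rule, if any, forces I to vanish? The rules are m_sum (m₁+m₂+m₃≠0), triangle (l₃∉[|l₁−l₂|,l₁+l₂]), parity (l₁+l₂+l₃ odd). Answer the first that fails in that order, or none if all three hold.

none

m₁+m₂+m₃ = 2 + 2 − 4 = 0  ✓
triangle: |4−8|=4 ≤ l₃=6 ≤ 4+8=12  ✓
parity: l₁+l₂+l₃ = 18 is even  ✓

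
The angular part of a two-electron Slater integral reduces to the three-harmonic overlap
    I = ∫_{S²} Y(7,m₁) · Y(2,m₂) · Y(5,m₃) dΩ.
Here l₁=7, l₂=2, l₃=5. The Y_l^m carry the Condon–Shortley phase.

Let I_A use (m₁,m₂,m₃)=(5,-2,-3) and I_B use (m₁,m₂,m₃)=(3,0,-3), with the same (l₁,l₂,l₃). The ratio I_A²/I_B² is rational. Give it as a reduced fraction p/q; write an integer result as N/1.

11/6

l's match ⇒ only the (l;m) 3-j factors differ between A and B.
A: triangle coeff Δ(7,2,5) = 1/15015; Σ_t [0,0]: t=0:+1/1935360 = 1/1935360; (3j)²=3/91 [(7 2 5; 5 -2 -3)], sign=+1
B: triangle coeff Δ(7,2,5) = 1/15015; Σ_t [2,2]: t=2:+1/322560 = 1/322560; (3j)²=18/1001 [(7 2 5; 3 0 -3)], sign=+1
I_A²/I_B² = (3/91)/(18/1001) = 11/6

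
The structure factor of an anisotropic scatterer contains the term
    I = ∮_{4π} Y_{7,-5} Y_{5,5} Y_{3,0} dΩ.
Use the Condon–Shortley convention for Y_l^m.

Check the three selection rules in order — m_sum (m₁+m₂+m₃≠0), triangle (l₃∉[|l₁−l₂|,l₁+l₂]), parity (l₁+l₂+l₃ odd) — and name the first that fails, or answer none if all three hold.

parity

m₁+m₂+m₃ = -5 + 5 + 0 = 0  ✓
triangle: |7−5|=2 ≤ l₃=3 ≤ 7+5=12  ✓
parity: l₁+l₂+l₃ = 15 is odd  ✗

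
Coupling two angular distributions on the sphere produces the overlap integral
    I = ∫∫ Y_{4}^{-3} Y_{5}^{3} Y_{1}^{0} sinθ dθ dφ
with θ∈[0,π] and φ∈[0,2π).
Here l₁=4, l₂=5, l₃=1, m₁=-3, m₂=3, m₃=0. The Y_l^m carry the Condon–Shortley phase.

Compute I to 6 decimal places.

-0.196426

m-sum 0 ✓  L=10 even ✓  1≤1≤9 ✓
Π(2lᵢ+1) = 9×11×3 = 297
triangle coeff Δ(4,5,1) = 1/495
Σ_t [4,4]: t=4:+1/576 = 1/576
(3j)²=5/99 [(4 5 1; 0 0 0)], sign=-1
Σ_t [7,7]: t=7:−1/5040 = -1/5040
(3j)²=16/495 [(4 5 1; -3 3 0)], sign=+1
⇒ 4πI² = 16/33
I = (-1)√(16/33/(4π)) = -0.19642560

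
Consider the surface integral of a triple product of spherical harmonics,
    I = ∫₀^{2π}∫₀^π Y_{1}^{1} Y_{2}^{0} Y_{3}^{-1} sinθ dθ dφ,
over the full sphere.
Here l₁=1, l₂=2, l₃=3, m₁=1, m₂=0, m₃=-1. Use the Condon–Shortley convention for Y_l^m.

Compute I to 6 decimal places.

-0.202301

m-sum 0 ✓  L=6 even ✓  1≤3≤3 ✓
Π(2lᵢ+1) = 3×5×7 = 105
triangle coeff Δ(1,2,3) = 1/105
Σ_t [0,0]: t=0:+1/4 = 1/4
(3j)²=3/35 [(1 2 3; 0 0 0)], sign=-1
Σ_t [0,0]: t=0:+1/8 = 1/8
(3j)²=2/35 [(1 2 3; 1 0 -1)], sign=+1
⇒ 4πI² = 18/35
I = (-1)√(18/35/(4π)) = -0.20230066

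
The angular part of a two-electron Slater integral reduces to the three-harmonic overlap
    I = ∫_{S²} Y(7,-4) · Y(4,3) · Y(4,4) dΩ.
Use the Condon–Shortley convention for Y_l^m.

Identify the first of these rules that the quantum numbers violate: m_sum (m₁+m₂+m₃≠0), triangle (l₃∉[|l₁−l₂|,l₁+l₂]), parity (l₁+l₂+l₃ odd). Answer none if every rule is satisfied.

m_sum

Σmᵢ = 3  ✗
l₃∈[|l₁−l₂|,l₁+l₂]=[3,11], have l₃=4
Σlᵢ = 15 ⇒ odd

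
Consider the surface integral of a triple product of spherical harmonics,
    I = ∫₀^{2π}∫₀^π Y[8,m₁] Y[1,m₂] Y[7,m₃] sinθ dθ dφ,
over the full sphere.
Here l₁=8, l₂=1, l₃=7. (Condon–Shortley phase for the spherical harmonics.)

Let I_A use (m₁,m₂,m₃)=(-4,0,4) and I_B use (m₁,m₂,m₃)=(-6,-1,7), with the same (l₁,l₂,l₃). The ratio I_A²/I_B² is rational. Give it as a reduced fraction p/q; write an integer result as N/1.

48/1

Same 8,1,7: normalisation and zero-m 3j drop out of the ratio.
A: Δ: 2! 14! 0! / 17! → 1/2040; sum: t=1:−1/239500800 = -1/239500800; 3j²(8 1 7; -4 0 4) = Δ·Π!·Σ² = 2/85  (sign +1)
B: Δ: 2! 14! 0! / 17! → 1/2040; sum: t=0:+1/174356582400 = 1/174356582400; 3j²(8 1 7; -6 -1 7) = Δ·Π!·Σ² = 1/2040  (sign +1)
I_A²/I_B² = (2/85)/(1/2040) = 48/1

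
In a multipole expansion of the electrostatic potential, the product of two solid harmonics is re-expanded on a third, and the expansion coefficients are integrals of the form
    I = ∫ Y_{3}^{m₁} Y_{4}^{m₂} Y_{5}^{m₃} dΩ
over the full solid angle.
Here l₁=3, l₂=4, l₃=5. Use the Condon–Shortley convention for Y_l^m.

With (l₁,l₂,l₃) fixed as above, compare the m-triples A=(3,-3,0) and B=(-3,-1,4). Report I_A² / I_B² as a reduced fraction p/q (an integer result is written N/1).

5/18

Same 3,4,5: normalisation and zero-m 3j drop out of the ratio.
A: Δ: 2! 4! 6! / 13! → 1/180180; sum: t=0:+1/5760 = 1/5760; 3j²(3 4 5; 3 -3 0) = Δ·Π!·Σ² = 5/572  (sign -1)
B: Δ: 2! 4! 6! / 13! → 1/180180; sum: t=2:+1/5760 = 1/5760; 3j²(3 4 5; -3 -1 4) = Δ·Π!·Σ² = 9/286  (sign -1)
I_A²/I_B² = (5/572)/(9/286) = 5/18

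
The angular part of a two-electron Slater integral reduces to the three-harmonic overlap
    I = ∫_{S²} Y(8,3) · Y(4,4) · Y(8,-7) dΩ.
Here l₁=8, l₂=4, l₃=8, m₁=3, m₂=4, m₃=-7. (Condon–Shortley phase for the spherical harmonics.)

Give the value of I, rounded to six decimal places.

-0.067663

Checks pass: Σm=0; 20 even; l₃=8∈[4,12].
(2·8+1)(2·4+1)(2·8+1) = 2601
Δ: 4! 12! 4! / 21! → 1/185175900
sum: t=0:+1/557383680 t=1:−1/21772800 t=2:+1/8294400 t=3:−1/21772800 t=4:+1/557383680 = 1/30965760
3j²(8 4 8; 0 0 0) = Δ·Π!·Σ² = 36/4199  (sign +1)
sum: t=4:+1/22992076800 = 1/22992076800
3j²(8 4 8; 3 4 -7) = Δ·Π!·Σ² = 5/1938  (sign -1)
combine: 4πI² = 2601·36/4199·5/1938 = 270/4693
take √, sign -1: I = -0.06766307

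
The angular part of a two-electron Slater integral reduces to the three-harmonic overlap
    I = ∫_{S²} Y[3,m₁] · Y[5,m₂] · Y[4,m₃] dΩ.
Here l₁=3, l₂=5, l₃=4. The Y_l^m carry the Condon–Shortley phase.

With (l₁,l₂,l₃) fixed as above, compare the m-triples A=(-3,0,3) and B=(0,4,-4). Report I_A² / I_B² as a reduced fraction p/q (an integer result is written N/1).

25/112

Same 3,5,4: normalisation and zero-m 3j drop out of the ratio.
A: Δ: 4! 2! 6! / 13! → 1/180180; sum: t=4:+1/5760 = 1/5760; 3j²(3 5 4; -3 0 3) = Δ·Π!·Σ² = 5/572  (sign -1)
B: Δ: 4! 2! 6! / 13! → 1/180180; sum: t=3:−1/8640 = -1/8640; 3j²(3 5 4; 0 4 -4) = Δ·Π!·Σ² = 28/715  (sign -1)
I_A²/I_B² = (5/572)/(28/715) = 25/112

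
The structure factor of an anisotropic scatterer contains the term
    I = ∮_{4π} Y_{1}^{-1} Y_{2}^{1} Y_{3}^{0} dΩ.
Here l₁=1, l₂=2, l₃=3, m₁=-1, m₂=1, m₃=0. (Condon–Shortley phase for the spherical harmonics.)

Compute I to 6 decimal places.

0.143048

Checks pass: Σm=0; 6 even; l₃=3∈[1,3].
(2·1+1)(2·2+1)(2·3+1) = 105
Δ: 0! 2! 4! / 7! → 1/105
sum: t=0:+1/4 = 1/4
3j²(1 2 3; 0 0 0) = Δ·Π!·Σ² = 3/35  (sign -1)
sum: t=0:+1/12 = 1/12
3j²(1 2 3; -1 1 0) = Δ·Π!·Σ² = 1/35  (sign -1)
combine: 4πI² = 105·3/35·1/35 = 9/35
take √, sign +1: I = 0.14304817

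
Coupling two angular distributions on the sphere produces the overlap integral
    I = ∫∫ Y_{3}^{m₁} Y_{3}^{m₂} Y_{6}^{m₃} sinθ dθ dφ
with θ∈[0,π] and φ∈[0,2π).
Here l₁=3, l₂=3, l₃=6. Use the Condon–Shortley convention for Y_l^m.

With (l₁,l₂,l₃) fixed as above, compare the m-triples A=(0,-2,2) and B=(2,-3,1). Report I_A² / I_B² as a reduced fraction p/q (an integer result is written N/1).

l's match ⇒ only the (l;m) 3-j factors differ between A and B.
A: triangle coeff Δ(3,3,6) = 1/12012; Σ_t [0,0]: t=0:+1/4320 = 1/4320; (3j)²=8/429 [(3 3 6; 0 -2 2)], sign=+1
B: triangle coeff Δ(3,3,6) = 1/12012; Σ_t [0,0]: t=0:+1/86400 = 1/86400; (3j)²=1/1716 [(3 3 6; 2 -3 1)], sign=-1
I_A²/I_B² = (8/429)/(1/1716) = 32/1

32/1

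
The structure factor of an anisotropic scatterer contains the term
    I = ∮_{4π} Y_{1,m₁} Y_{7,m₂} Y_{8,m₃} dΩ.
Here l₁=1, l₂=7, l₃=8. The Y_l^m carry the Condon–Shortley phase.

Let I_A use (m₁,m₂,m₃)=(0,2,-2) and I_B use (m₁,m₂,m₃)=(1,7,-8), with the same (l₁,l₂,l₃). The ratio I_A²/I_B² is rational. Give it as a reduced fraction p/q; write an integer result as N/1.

1/2

l's match ⇒ only the (l;m) 3-j factors differ between A and B.
A: triangle coeff Δ(1,7,8) = 1/2040; Σ_t [0,0]: t=0:+1/43545600 = 1/43545600; (3j)²=1/34 [(1 7 8; 0 2 -2)], sign=+1
B: triangle coeff Δ(1,7,8) = 1/2040; Σ_t [0,0]: t=0:+1/174356582400 = 1/174356582400; (3j)²=1/17 [(1 7 8; 1 7 -8)], sign=+1
I_A²/I_B² = (1/34)/(1/17) = 1/2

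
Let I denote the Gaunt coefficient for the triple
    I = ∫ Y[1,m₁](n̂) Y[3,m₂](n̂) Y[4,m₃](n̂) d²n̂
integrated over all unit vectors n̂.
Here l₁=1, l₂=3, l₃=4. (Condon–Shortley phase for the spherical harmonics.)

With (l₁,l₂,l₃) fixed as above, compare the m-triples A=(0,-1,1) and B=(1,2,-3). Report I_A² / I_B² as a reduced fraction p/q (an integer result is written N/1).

l's match ⇒ only the (l;m) 3-j factors differ between A and B.
A: triangle coeff Δ(1,3,4) = 1/252; Σ_t [0,0]: t=0:+1/48 = 1/48; (3j)²=5/84 [(1 3 4; 0 -1 1)], sign=-1
B: triangle coeff Δ(1,3,4) = 1/252; Σ_t [0,0]: t=0:+1/240 = 1/240; (3j)²=1/12 [(1 3 4; 1 2 -3)], sign=-1
I_A²/I_B² = (5/84)/(1/12) = 5/7

5/7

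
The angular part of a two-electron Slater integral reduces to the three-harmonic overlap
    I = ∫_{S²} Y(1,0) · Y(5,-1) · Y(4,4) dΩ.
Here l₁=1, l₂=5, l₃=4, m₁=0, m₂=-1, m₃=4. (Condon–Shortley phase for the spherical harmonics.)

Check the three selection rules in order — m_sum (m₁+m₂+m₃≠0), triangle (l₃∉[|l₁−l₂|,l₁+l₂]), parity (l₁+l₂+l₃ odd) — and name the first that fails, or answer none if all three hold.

m₁+m₂+m₃ = 0 − 1 + 4 = 3  ✗
triangle: |1−5|=4 ≤ l₃=4 ≤ 1+5=6
parity: l₁+l₂+l₃ = 10 is even

m_sum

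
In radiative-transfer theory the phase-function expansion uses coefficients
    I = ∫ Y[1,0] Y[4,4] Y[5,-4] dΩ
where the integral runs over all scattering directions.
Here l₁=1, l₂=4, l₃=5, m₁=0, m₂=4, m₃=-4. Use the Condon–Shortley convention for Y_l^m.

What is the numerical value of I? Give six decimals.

Checks pass: Σm=0; 10 even; l₃=5∈[3,5].
(2·1+1)(2·4+1)(2·5+1) = 297
Δ: 0! 2! 8! / 11! → 1/495
sum: t=0:+1/576 = 1/576
3j²(1 4 5; 0 0 0) = Δ·Π!·Σ² = 5/99  (sign -1)
sum: t=0:+1/40320 = 1/40320
3j²(1 4 5; 0 4 -4) = Δ·Π!·Σ² = 1/55  (sign -1)
combine: 4πI² = 297·5/99·1/55 = 3/11
take √, sign +1: I = 0.14731920

0.147319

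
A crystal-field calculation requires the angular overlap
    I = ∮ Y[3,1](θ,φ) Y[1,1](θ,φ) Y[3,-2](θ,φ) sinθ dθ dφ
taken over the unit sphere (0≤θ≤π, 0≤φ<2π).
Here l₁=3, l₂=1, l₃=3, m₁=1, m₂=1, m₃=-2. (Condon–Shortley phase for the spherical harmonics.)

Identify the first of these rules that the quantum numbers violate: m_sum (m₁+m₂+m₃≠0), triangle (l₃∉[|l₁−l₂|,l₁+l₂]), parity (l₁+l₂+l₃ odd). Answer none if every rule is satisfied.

parity

azimuthal sum: 1 + 1 − 2 = 0  ✓
2 ≤ 3 ≤ 4 (triangle on l)  ✓
L = 3 + 1 + 3 = 7 (odd)  ✗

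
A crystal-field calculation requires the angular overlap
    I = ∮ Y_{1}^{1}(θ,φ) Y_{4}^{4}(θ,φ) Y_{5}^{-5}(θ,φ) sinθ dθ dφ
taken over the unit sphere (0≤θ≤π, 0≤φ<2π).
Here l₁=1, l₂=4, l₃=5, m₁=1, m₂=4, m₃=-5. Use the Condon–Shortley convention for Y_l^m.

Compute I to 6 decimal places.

Checks pass: Σm=0; 10 even; l₃=5∈[3,5].
(2·1+1)(2·4+1)(2·5+1) = 297
Δ: 0! 2! 8! / 11! → 1/495
sum: t=0:+1/576 = 1/576
3j²(1 4 5; 0 0 0) = Δ·Π!·Σ² = 5/99  (sign -1)
sum: t=0:+1/80640 = 1/80640
3j²(1 4 5; 1 4 -5) = Δ·Π!·Σ² = 1/11  (sign +1)
combine: 4πI² = 297·5/99·1/11 = 15/11
take √, sign -1: I = -0.32941575

-0.329416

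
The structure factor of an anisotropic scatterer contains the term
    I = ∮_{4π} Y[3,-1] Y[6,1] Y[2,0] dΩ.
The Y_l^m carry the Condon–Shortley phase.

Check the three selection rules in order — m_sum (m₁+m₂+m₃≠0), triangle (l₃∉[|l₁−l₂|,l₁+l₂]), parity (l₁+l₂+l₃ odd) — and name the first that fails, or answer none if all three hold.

m₁+m₂+m₃ = -1 + 1 + 0 = 0  ✓
triangle: |3−6|=3 ≤ l₃=2 ≤ 3+6=9  ✗
parity: l₁+l₂+l₃ = 11 is odd

triangle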